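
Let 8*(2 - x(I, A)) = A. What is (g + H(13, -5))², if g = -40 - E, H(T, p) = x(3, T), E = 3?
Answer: 116281/64 ≈ 1816.9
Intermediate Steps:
x(I, A) = 2 - A/8
H(T, p) = 2 - T/8
g = -43 (g = -40 - 1*3 = -40 - 3 = -43)
(g + H(13, -5))² = (-43 + (2 - ⅛*13))² = (-43 + (2 - 13/8))² = (-43 + 3/8)² = (-341/8)² = 116281/64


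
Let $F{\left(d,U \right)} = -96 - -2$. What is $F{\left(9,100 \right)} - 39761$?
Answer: $-39855$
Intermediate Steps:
$F{\left(d,U \right)} = -94$ ($F{\left(d,U \right)} = -96 + 2 = -94$)
$F{\left(9,100 \right)} - 39761 = -94 - 39761 = -39855$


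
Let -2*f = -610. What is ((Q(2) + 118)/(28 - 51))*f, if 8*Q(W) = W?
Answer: -144265/92 ≈ -1568.1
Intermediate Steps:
f = 305 (f = -½*(-610) = 305)
Q(W) = W/8
((Q(2) + 118)/(28 - 51))*f = (((⅛)*2 + 118)/(28 - 51))*305 = ((¼ + 118)/(-23))*305 = ((473/4)*(-1/23))*305 = -473/92*305 = -144265/92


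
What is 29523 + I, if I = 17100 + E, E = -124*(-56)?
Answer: 53567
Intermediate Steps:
E = 6944
I = 24044 (I = 17100 + 6944 = 24044)
29523 + I = 29523 + 24044 = 53567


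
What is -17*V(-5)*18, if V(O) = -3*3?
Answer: 2754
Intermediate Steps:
V(O) = -9
-17*V(-5)*18 = -17*(-9)*18 = 153*18 = 2754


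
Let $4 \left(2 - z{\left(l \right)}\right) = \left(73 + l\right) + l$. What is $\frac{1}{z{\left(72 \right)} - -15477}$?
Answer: $\frac{4}{61699} \approx 6.4831 \cdot 10^{-5}$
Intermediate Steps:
$z{\left(l \right)} = - \frac{65}{4} - \frac{l}{2}$ ($z{\left(l \right)} = 2 - \frac{\left(73 + l\right) + l}{4} = 2 - \frac{73 + 2 l}{4} = 2 - \left(\frac{73}{4} + \frac{l}{2}\right) = - \frac{65}{4} - \frac{l}{2}$)
$\frac{1}{z{\left(72 \right)} - -15477} = \frac{1}{\left(- \frac{65}{4} - 36\right) - -15477} = \frac{1}{\left(- \frac{65}{4} - 36\right) + 15477} = \frac{1}{- \frac{209}{4} + 15477} = \frac{1}{\frac{61699}{4}} = \frac{4}{61699}$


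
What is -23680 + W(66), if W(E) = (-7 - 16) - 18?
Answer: -23721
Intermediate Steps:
W(E) = -41 (W(E) = -23 - 18 = -41)
-23680 + W(66) = -23680 - 41 = -23721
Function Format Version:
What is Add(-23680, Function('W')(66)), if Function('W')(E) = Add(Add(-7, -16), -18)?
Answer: -23721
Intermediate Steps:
Function('W')(E) = -41 (Function('W')(E) = Add(-23, -18) = -41)
Add(-23680, Function('W')(66)) = Add(-23680, -41) = -23721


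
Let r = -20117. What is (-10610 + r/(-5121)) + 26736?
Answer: 82601363/5121 ≈ 16130.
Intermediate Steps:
(-10610 + r/(-5121)) + 26736 = (-10610 - 20117/(-5121)) + 26736 = (-10610 - 20117*(-1/5121)) + 26736 = (-10610 + 20117/5121) + 26736 = -54313693/5121 + 26736 = 82601363/5121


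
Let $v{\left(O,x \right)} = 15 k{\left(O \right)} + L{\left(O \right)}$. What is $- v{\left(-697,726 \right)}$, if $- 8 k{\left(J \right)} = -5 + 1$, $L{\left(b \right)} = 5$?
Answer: $- \frac{25}{2} \approx -12.5$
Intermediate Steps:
$k{\left(J \right)} = \frac{1}{2}$ ($k{\left(J \right)} = - \frac{-5 + 1}{8} = \left(- \frac{1}{8}\right) \left(-4\right) = \frac{1}{2}$)
$v{\left(O,x \right)} = \frac{25}{2}$ ($v{\left(O,x \right)} = 15 \cdot \frac{1}{2} + 5 = \frac{15}{2} + 5 = \frac{25}{2}$)
$- v{\left(-697,726 \right)} = \left(-1\right) \frac{25}{2} = - \frac{25}{2}$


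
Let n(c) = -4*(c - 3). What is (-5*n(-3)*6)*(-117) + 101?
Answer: 84341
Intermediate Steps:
n(c) = 12 - 4*c (n(c) = -4*(-3 + c) = 12 - 4*c)
(-5*n(-3)*6)*(-117) + 101 = (-5*(12 - 4*(-3))*6)*(-117) + 101 = (-5*(12 + 12)*6)*(-117) + 101 = (-5*24*6)*(-117) + 101 = -120*6*(-117) + 101 = -720*(-117) + 101 = 84240 + 101 = 84341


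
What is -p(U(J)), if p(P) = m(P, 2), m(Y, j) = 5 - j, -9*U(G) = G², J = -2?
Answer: -3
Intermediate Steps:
U(G) = -G²/9
p(P) = 3 (p(P) = 5 - 1*2 = 5 - 2 = 3)
-p(U(J)) = -1*3 = -3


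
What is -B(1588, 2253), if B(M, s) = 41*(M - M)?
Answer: 0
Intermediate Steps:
B(M, s) = 0 (B(M, s) = 41*0 = 0)
-B(1588, 2253) = -1*0 = 0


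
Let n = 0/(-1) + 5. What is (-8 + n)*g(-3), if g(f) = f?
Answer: 9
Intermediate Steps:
n = 5 (n = 0*(-1) + 5 = 0 + 5 = 5)
(-8 + n)*g(-3) = (-8 + 5)*(-3) = -3*(-3) = 9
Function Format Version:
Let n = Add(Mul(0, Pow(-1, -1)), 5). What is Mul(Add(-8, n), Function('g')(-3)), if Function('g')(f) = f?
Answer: 9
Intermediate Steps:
n = 5 (n = Add(Mul(0, -1), 5) = Add(0, 5) = 5)
Mul(Add(-8, n), Function('g')(-3)) = Mul(Add(-8, 5), -3) = Mul(-3, -3) = 9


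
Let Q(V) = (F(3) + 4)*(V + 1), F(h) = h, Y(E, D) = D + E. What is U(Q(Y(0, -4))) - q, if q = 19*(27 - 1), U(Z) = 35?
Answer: -459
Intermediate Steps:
Q(V) = 7 + 7*V (Q(V) = (3 + 4)*(V + 1) = 7*(1 + V) = 7 + 7*V)
q = 494 (q = 19*26 = 494)
U(Q(Y(0, -4))) - q = 35 - 1*494 = 35 - 494 = -459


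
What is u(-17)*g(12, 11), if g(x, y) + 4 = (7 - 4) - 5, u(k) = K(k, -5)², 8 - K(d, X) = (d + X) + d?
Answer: -13254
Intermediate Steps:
K(d, X) = 8 - X - 2*d (K(d, X) = 8 - ((d + X) + d) = 8 - ((X + d) + d) = 8 - (X + 2*d) = 8 + (-X - 2*d) = 8 - X - 2*d)
u(k) = (13 - 2*k)² (u(k) = (8 - 1*(-5) - 2*k)² = (8 + 5 - 2*k)² = (13 - 2*k)²)
g(x, y) = -6 (g(x, y) = -4 + ((7 - 4) - 5) = -4 + (3 - 5) = -4 - 2 = -6)
u(-17)*g(12, 11) = (-13 + 2*(-17))²*(-6) = (-13 - 34)²*(-6) = (-47)²*(-6) = 2209*(-6) = -13254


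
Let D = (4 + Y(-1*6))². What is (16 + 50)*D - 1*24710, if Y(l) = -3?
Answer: -24644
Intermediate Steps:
D = 1 (D = (4 - 3)² = 1² = 1)
(16 + 50)*D - 1*24710 = (16 + 50)*1 - 1*24710 = 66*1 - 24710 = 66 - 24710 = -24644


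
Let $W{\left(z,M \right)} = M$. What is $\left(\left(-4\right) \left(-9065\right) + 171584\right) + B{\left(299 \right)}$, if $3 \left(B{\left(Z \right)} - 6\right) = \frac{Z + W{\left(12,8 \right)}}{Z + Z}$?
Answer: $\frac{372883207}{1794} \approx 2.0785 \cdot 10^{5}$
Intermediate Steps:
$B{\left(Z \right)} = 6 + \frac{8 + Z}{6 Z}$ ($B{\left(Z \right)} = 6 + \frac{\left(Z + 8\right) \frac{1}{Z + Z}}{3} = 6 + \frac{\left(8 + Z\right) \frac{1}{2 Z}}{3} = 6 + \frac{\frac{1}{2} \frac{1}{Z} \left(8 + Z\right)}{3} = 6 + \frac{8 + Z}{6 Z}$)
$\left(\left(-4\right) \left(-9065\right) + 171584\right) + B{\left(299 \right)} = \left(\left(-4\right) \left(-9065\right) + 171584\right) + \frac{8 + 37 \cdot 299}{6 \cdot 299} = \left(36260 + 171584\right) + \frac{1}{6} \cdot \frac{1}{299} \left(8 + 11063\right) = 207844 + \frac{1}{6} \cdot \frac{1}{299} \cdot 11071 = 207844 + \frac{11071}{1794} = \frac{372883207}{1794}$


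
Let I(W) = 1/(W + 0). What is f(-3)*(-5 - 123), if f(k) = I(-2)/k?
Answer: -64/3 ≈ -21.333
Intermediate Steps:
I(W) = 1/W
f(k) = -1/(2*k) (f(k) = 1/((-2)*k) = -1/(2*k))
f(-3)*(-5 - 123) = (-½/(-3))*(-5 - 123) = -½*(-⅓)*(-128) = (⅙)*(-128) = -64/3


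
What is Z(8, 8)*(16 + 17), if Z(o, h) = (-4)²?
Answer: 528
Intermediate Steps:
Z(o, h) = 16
Z(8, 8)*(16 + 17) = 16*(16 + 17) = 16*33 = 528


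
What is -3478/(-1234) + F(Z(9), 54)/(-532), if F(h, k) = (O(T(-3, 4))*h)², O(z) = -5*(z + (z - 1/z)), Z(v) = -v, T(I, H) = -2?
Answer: -8217319/187568 ≈ -43.810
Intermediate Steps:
O(z) = -10*z + 5/z (O(z) = -5*(-1/z + 2*z) = -10*z + 5/z)
F(h, k) = 1225*h²/4 (F(h, k) = ((-10*(-2) + 5/(-2))*h)² = ((20 + 5*(-½))*h)² = ((20 - 5/2)*h)² = (35*h/2)² = 1225*h²/4)
-3478/(-1234) + F(Z(9), 54)/(-532) = -3478/(-1234) + (1225*(-1*9)²/4)/(-532) = -3478*(-1/1234) + ((1225/4)*(-9)²)*(-1/532) = 1739/617 + ((1225/4)*81)*(-1/532) = 1739/617 + (99225/4)*(-1/532) = 1739/617 - 14175/304 = -8217319/187568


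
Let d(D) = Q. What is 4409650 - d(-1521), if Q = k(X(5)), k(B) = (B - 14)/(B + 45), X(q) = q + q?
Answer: 242530754/55 ≈ 4.4096e+6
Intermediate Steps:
X(q) = 2*q
k(B) = (-14 + B)/(45 + B)
Q = -4/55 (Q = (-14 + 2*5)/(45 + 2*5) = (-14 + 10)/(45 + 10) = -4/55 ≈ -0.072727)
d(D) = -4/55
4409650 - d(-1521) = 4409650 - 1*(-4/55) = 4409650 + 4/55 = 242530754/55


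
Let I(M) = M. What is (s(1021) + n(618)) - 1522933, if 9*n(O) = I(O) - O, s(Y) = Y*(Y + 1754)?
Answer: 1310342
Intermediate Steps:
s(Y) = Y*(1754 + Y)
n(O) = 0 (n(O) = (O - O)/9 = (1/9)*0 = 0)
(s(1021) + n(618)) - 1522933 = (1021*(1754 + 1021) + 0) - 1522933 = (1021*2775 + 0) - 1522933 = (2833275 + 0) - 1522933 = 2833275 - 1522933 = 1310342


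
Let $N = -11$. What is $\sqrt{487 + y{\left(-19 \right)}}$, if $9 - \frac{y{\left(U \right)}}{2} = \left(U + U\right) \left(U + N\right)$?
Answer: $5 i \sqrt{71} \approx 42.131 i$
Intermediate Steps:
$y{\left(U \right)} = 18 - 4 U \left(-11 + U\right)$ ($y{\left(U \right)} = 18 - 2 \left(U + U\right) \left(U - 11\right) = 18 - 2 \cdot 2 U \left(-11 + U\right) = 18 - 4 U \left(-11 + U\right)$)
$\sqrt{487 + y{\left(-19 \right)}} = \sqrt{487 + \left(18 - 4 \left(-19\right)^{2} + 44 \left(-19\right)\right)} = \sqrt{487 - 2262} = \sqrt{-1775} = 5 i \sqrt{71}$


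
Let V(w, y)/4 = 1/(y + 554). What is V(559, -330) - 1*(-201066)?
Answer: 11259697/56 ≈ 2.0107e+5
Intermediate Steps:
V(w, y) = 4/(554 + y) (V(w, y) = 4/(y + 554) = 4/(554 + y))
V(559, -330) - 1*(-201066) = 4/(554 - 330) - 1*(-201066) = 4/224 + 201066 = 4*(1/224) + 201066 = 1/56 + 201066 = 11259697/56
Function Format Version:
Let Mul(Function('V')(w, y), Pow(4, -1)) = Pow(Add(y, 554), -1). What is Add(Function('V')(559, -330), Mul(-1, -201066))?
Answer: Rational(11259697, 56) ≈ 2.0107e+5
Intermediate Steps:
Function('V')(w, y) = Mul(4, Pow(Add(554, y), -1)) (Function('V')(w, y) = Mul(4, Pow(Add(y, 554), -1)) = Mul(4, Pow(Add(554, y), -1)))
Add(Function('V')(559, -330), Mul(-1, -201066)) = Add(Mul(4, Pow(Add(554, -330), -1)), Mul(-1, -201066)) = Add(Mul(4, Pow(224, -1)), 201066) = Add(Mul(4, Rational(1, 224)), 201066) = Add(Rational(1, 56), 201066) = Rational(11259697, 56)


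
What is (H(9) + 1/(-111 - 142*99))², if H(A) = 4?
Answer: 10037434969/627352209 ≈ 16.000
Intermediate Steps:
(H(9) + 1/(-111 - 142*99))² = (4 + 1/(-111 - 142*99))² = (4 + (1/99)/(-253))² = (4 - 1/253*1/99)² = (4 - 1/25047)² = (100187/25047)² = 10037434969/627352209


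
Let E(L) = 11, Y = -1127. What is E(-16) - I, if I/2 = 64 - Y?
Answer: -2371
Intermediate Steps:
I = 2382 (I = 2*(64 - 1*(-1127)) = 2*(64 + 1127) = 2*1191 = 2382)
E(-16) - I = 11 - 1*2382 = 11 - 2382 = -2371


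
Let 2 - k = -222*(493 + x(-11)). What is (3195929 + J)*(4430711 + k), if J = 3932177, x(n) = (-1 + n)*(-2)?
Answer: 32400713157622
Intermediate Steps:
x(n) = 2 - 2*n
k = 114776 (k = 2 - (-222)*(493 + (2 - 2*(-11))) = 2 - (-222)*(493 + (2 + 22)) = 2 - (-222)*(493 + 24) = 2 - (-222)*517 = 2 - 1*(-114774) = 2 + 114774 = 114776)
(3195929 + J)*(4430711 + k) = (3195929 + 3932177)*(4430711 + 114776) = 7128106*4545487 = 32400713157622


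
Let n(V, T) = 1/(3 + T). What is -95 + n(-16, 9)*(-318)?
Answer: -243/2 ≈ -121.50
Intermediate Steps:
-95 + n(-16, 9)*(-318) = -95 - 318/(3 + 9) = -95 - 318/12 = -95 + (1/12)*(-318) = -95 - 53/2 = -243/2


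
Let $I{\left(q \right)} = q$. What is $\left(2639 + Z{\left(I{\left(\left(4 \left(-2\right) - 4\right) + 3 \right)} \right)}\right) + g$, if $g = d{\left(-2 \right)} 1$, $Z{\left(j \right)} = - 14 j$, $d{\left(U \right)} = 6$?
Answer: $2771$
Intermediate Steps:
$g = 6$ ($g = 6 \cdot 1 = 6$)
$\left(2639 + Z{\left(I{\left(\left(4 \left(-2\right) - 4\right) + 3 \right)} \right)}\right) + g = \left(2639 - 14 \left(\left(4 \left(-2\right) - 4\right) + 3\right)\right) + 6 = \left(2639 - 14 \left(\left(-8 - 4\right) + 3\right)\right) + 6 = \left(2639 - 14 \left(-12 + 3\right)\right) + 6 = \left(2639 - -126\right) + 6 = \left(2639 + 126\right) + 6 = 2765 + 6 = 2771$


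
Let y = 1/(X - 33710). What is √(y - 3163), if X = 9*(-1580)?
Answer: I*√7266312186630/47930 ≈ 56.241*I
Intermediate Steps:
X = -14220
y = -1/47930 (y = 1/(-14220 - 33710) = 1/(-47930) = -1/47930 ≈ -2.0864e-5)
√(y - 3163) = √(-1/47930 - 3163) = √(-151602591/47930) = I*√7266312186630/47930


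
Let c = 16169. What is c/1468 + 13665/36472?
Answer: 152443997/13385224 ≈ 11.389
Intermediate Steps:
c/1468 + 13665/36472 = 16169/1468 + 13665/36472 = 152443997/13385224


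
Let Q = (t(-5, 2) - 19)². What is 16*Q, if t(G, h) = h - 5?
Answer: 7744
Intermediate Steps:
t(G, h) = -5 + h
Q = 484 (Q = ((-5 + 2) - 19)² = (-3 - 19)² = (-22)² = 484)
16*Q = 16*484 = 7744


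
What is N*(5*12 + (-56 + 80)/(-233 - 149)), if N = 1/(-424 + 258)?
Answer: -5724/15853 ≈ -0.36107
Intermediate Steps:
N = -1/166 (N = 1/(-166) = -1/166 ≈ -0.0060241)
N*(5*12 + (-56 + 80)/(-233 - 149)) = -(5*12 + (-56 + 80)/(-233 - 149))/166 = -(60 + 24/(-382))/166 = -(60 + 24*(-1/382))/166 = -(60 - 12/191)/166 = -1/166*11448/191 = -5724/15853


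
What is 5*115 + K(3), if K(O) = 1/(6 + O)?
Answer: 5176/9 ≈ 575.11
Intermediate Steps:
5*115 + K(3) = 5*115 + 1/(6 + 3) = 575 + 1/9 = 575 + ⅑ = 5176/9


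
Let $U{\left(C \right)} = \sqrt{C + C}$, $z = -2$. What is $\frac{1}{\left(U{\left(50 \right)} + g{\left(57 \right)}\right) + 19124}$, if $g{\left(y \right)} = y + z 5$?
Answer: $\frac{1}{19181} \approx 5.2135 \cdot 10^{-5}$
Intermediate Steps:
$U{\left(C \right)} = \sqrt{2} \sqrt{C}$ ($U{\left(C \right)} = \sqrt{2 C} = \sqrt{2} \sqrt{C}$)
$g{\left(y \right)} = -10 + y$ ($g{\left(y \right)} = y - 10 = -10 + y$)
$\frac{1}{\left(U{\left(50 \right)} + g{\left(57 \right)}\right) + 19124} = \frac{1}{\left(\sqrt{2} \sqrt{50} + \left(-10 + 57\right)\right) + 19124} = \frac{1}{\left(\sqrt{2} \cdot 5 \sqrt{2} + 47\right) + 19124} = \frac{1}{\left(10 + 47\right) + 19124} = \frac{1}{57 + 19124} = \frac{1}{19181}$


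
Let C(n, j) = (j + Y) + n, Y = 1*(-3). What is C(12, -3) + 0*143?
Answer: 6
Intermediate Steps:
Y = -3
C(n, j) = -3 + j + n (C(n, j) = (j - 3) + n = (-3 + j) + n = -3 + j + n)
C(12, -3) + 0*143 = (-3 - 3 + 12) + 0*143 = 6 + 0 = 6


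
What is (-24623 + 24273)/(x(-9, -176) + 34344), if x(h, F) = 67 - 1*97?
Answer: -25/2451 ≈ -0.010200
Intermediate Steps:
x(h, F) = -30 (x(h, F) = 67 - 97 = -30)
(-24623 + 24273)/(x(-9, -176) + 34344) = (-24623 + 24273)/(-30 + 34344) = -350/34314 = -350*1/34314 = -25/2451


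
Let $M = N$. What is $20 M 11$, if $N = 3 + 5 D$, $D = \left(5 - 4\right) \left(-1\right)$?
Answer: $-440$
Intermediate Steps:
$D = -1$ ($D = 1 \left(-1\right) = -1$)
$N = -2$ ($N = 3 + 5 \left(-1\right) = 3 - 5 = -2$)
$M = -2$
$20 M 11 = 20 \left(-2\right) 11 = \left(-40\right) 11 = -440$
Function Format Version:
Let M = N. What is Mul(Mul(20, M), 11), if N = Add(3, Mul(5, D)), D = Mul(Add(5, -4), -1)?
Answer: -440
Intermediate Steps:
D = -1 (D = Mul(1, -1) = -1)
N = -2 (N = Add(3, Mul(5, -1)) = Add(3, -5) = -2)
M = -2
Mul(Mul(20, M), 11) = Mul(Mul(20, -2), 11) = Mul(-40, 11) = -440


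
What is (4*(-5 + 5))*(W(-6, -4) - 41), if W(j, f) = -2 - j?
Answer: 0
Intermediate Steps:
(4*(-5 + 5))*(W(-6, -4) - 41) = (4*(-5 + 5))*((-2 - 1*(-6)) - 41) = (4*0)*((-2 + 6) - 41) = 0*(4 - 41) = 0*(-37) = 0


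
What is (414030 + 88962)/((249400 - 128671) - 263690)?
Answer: -71856/20423 ≈ -3.5184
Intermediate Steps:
(414030 + 88962)/((249400 - 128671) - 263690) = 502992/(120729 - 263690) = 502992/(-142961) = 502992*(-1/142961) = -71856/20423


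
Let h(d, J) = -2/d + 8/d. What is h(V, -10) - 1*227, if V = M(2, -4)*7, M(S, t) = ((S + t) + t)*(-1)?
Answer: -1588/7 ≈ -226.86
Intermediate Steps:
M(S, t) = -S - 2*t (M(S, t) = (S + 2*t)*(-1) = -S - 2*t)
V = 42 (V = (-1*2 - 2*(-4))*7 = (-2 + 8)*7 = 6*7 = 42)
h(d, J) = 6/d
h(V, -10) - 1*227 = 6/42 - 1*227 = 6*(1/42) - 227 = 1/7 - 227 = -1588/7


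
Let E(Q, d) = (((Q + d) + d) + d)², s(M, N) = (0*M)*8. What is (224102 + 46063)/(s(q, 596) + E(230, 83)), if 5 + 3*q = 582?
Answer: 270165/229441 ≈ 1.1775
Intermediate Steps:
q = 577/3 (q = -5/3 + (⅓)*582 = -5/3 + 194 = 577/3 ≈ 192.33)
s(M, N) = 0 (s(M, N) = 0*8 = 0)
E(Q, d) = (Q + 3*d)² (E(Q, d) = ((Q + 2*d) + d)² = (Q + 3*d)²)
(224102 + 46063)/(s(q, 596) + E(230, 83)) = (224102 + 46063)/(0 + (230 + 3*83)²) = 270165/(0 + (230 + 249)²) = 270165/(0 + 479²) = 270165/(0 + 229441) = 270165/229441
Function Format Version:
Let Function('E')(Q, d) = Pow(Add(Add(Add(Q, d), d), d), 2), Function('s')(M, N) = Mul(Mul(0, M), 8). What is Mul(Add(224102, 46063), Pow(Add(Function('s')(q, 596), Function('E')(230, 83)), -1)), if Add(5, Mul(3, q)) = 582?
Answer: Rational(270165, 229441) ≈ 1.1775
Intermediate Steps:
q = Rational(577, 3) (q = Add(Rational(-5, 3), Mul(Rational(1, 3), 582)) = Add(Rational(-5, 3), 194) = Rational(577, 3) ≈ 192.33)
Function('s')(M, N) = 0 (Function('s')(M, N) = Mul(0, 8) = 0)
Function('E')(Q, d) = Pow(Add(Q, Mul(3, d)), 2) (Function('E')(Q, d) = Pow(Add(Add(Q, Mul(2, d)), d), 2) = Pow(Add(Q, Mul(3, d)), 2))
Mul(Add(224102, 46063), Pow(Add(Function('s')(q, 596), Function('E')(230, 83)), -1)) = Mul(Add(224102, 46063), Pow(Add(0, Pow(Add(230, Mul(3, 83)), 2)), -1)) = Mul(270165, Pow(Add(0, Pow(Add(230, 249), 2)), -1)) = Mul(270165, Pow(Add(0, Pow(479, 2)), -1)) = Mul(270165, Pow(Add(0, 229441), -1)) = Mul(270165, Pow(229441, -1)) = Mul(270165, Rational(1, 229441)) = Rational(270165, 229441)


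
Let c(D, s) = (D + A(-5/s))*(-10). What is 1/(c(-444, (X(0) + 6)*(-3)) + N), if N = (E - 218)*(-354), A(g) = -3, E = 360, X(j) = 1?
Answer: -1/45798 ≈ -2.1835e-5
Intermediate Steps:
c(D, s) = 30 - 10*D (c(D, s) = (D - 3)*(-10) = (-3 + D)*(-10) = 30 - 10*D)
N = -50268 (N = (360 - 218)*(-354) = 142*(-354) = -50268)
1/(c(-444, (X(0) + 6)*(-3)) + N) = 1/((30 - 10*(-444)) - 50268) = 1/((30 + 4440) - 50268) = 1/(4470 - 50268) = 1/(-45798) = -1/45798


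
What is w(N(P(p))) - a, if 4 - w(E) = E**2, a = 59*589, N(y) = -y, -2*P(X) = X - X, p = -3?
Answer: -34747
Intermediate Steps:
P(X) = 0 (P(X) = -(X - X)/2 = -1/2*0 = 0)
a = 34751
w(E) = 4 - E**2
w(N(P(p))) - a = (4 - (-1*0)**2) - 1*34751 = (4 - 1*0**2) - 34751 = (4 - 1*0) - 34751 = (4 + 0) - 34751 = 4 - 34751 = -34747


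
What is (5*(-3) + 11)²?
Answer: 16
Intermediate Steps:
(5*(-3) + 11)² = (-15 + 11)² = (-4)² = 16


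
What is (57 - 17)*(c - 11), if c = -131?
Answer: -5680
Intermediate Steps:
(57 - 17)*(c - 11) = (57 - 17)*(-131 - 11) = 40*(-142) = -5680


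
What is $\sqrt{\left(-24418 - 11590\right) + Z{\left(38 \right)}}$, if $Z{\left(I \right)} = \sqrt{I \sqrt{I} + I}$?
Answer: $\sqrt{-36008 + \sqrt{38} \sqrt{1 + \sqrt{38}}} \approx 189.71 i$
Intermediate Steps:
$Z{\left(I \right)} = \sqrt{I + I^{\frac{3}{2}}}$ ($Z{\left(I \right)} = \sqrt{I^{\frac{3}{2}} + I} = \sqrt{I + I^{\frac{3}{2}}}$)
$\sqrt{\left(-24418 - 11590\right) + Z{\left(38 \right)}} = \sqrt{\left(-24418 - 11590\right) + \sqrt{38 + 38^{\frac{3}{2}}}} = \sqrt{-36008 + \sqrt{38 + 38 \sqrt{38}}}$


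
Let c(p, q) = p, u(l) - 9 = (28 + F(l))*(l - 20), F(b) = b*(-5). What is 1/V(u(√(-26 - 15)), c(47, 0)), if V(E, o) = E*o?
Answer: -173/18599310 - 32*I*√41/9299655 ≈ -9.3014e-6 - 2.2033e-5*I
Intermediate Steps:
F(b) = -5*b
u(l) = 9 + (-20 + l)*(28 - 5*l) (u(l) = 9 + (28 - 5*l)*(l - 20) = 9 + (28 - 5*l)*(-20 + l) = 9 + (-20 + l)*(28 - 5*l))
1/V(u(√(-26 - 15)), c(47, 0)) = 1/((-551 - 5*(√(-26 - 15))² + 128*√(-26 - 15))*47) = 1/((-551 - 5*(√(-41))² + 128*√(-41))*47) = 1/((-551 - 5*(I*√41)² + 128*(I*√41))*47) = 1/((-551 - 5*(-41) + 128*I*√41)*47) = 1/((-551 + 205 + 128*I*√41)*47) = 1/((-346 + 128*I*√41)*47) = 1/(-16262 + 6016*I*√41)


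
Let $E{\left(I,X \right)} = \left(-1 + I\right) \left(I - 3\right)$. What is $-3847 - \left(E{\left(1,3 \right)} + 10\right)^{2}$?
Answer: $-3947$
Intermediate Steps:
$E{\left(I,X \right)} = \left(-1 + I\right) \left(-3 + I\right)$
$-3847 - \left(E{\left(1,3 \right)} + 10\right)^{2} = -3847 - \left(\left(3 + 1^{2} - 4\right) + 10\right)^{2} = -3847 - \left(\left(3 + 1 - 4\right) + 10\right)^{2} = -3847 - \left(0 + 10\right)^{2} = -3847 - 10^{2} = -3847 - 100 = -3947$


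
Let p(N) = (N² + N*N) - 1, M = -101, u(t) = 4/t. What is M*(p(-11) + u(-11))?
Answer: -267347/11 ≈ -24304.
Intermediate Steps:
p(N) = -1 + 2*N² (p(N) = (N² + N²) - 1 = 2*N² - 1 = -1 + 2*N²)
M*(p(-11) + u(-11)) = -101*((-1 + 2*(-11)²) + 4/(-11)) = -101*((-1 + 2*121) + 4*(-1/11)) = -101*((-1 + 242) - 4/11) = -101*(241 - 4/11) = -101*2647/11 = -267347/11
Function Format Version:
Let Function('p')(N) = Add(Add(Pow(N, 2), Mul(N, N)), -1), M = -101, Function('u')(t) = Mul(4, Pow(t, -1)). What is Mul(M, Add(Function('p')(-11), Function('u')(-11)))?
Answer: Rational(-267347, 11) ≈ -24304.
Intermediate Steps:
Function('p')(N) = Add(-1, Mul(2, Pow(N, 2))) (Function('p')(N) = Add(Add(Pow(N, 2), Pow(N, 2)), -1) = Add(Mul(2, Pow(N, 2)), -1) = Add(-1, Mul(2, Pow(N, 2))))
Mul(M, Add(Function('p')(-11), Function('u')(-11))) = Mul(-101, Add(Add(-1, Mul(2, Pow(-11, 2))), Mul(4, Pow(-11, -1)))) = Mul(-101, Add(Add(-1, Mul(2, 121)), Mul(4, Rational(-1, 11)))) = Mul(-101, Add(Add(-1, 242), Rational(-4, 11))) = Mul(-101, Add(241, Rational(-4, 11))) = Mul(-101, Rational(2647, 11)) = Rational(-267347, 11)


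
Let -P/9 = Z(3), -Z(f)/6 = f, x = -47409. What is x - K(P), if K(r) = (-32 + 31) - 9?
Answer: -47399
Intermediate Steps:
Z(f) = -6*f
P = 162 (P = -(-54)*3 = -9*(-18) = 162)
K(r) = -10 (K(r) = -1 - 9 = -10)
x - K(P) = -47409 - 1*(-10) = -47409 + 10 = -47399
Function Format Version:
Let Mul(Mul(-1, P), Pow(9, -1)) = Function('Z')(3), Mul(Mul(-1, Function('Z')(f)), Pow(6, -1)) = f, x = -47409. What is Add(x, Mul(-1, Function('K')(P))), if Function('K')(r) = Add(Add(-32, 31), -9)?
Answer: -47399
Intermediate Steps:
Function('Z')(f) = Mul(-6, f)
P = 162 (P = Mul(-9, Mul(-6, 3)) = Mul(-9, -18) = 162)
Function('K')(r) = -10 (Function('K')(r) = Add(-1, -9) = -10)
Add(x, Mul(-1, Function('K')(P))) = Add(-47409, Mul(-1, -10)) = Add(-47409, 10) = -47399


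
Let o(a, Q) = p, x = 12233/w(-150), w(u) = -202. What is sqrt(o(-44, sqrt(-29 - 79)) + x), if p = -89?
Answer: I*sqrt(6102622)/202 ≈ 12.229*I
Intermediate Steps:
x = -12233/202 (x = 12233/(-202) = 12233*(-1/202) = -12233/202 ≈ -60.559)
o(a, Q) = -89
sqrt(o(-44, sqrt(-29 - 79)) + x) = sqrt(-89 - 12233/202) = sqrt(-30211/202) = I*sqrt(6102622)/202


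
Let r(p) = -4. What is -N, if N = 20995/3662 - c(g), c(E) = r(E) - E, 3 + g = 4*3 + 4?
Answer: -83249/3662 ≈ -22.733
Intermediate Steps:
g = 13 (g = -3 + (4*3 + 4) = -3 + (12 + 4) = -3 + 16 = 13)
c(E) = -4 - E
N = 83249/3662 (N = 20995/3662 - (-4 - 1*13) = 20995*(1/3662) - (-4 - 13) = 20995/3662 - 1*(-17) = 20995/3662 + 17 = 83249/3662 ≈ 22.733)
-N = -1*83249/3662 = -83249/3662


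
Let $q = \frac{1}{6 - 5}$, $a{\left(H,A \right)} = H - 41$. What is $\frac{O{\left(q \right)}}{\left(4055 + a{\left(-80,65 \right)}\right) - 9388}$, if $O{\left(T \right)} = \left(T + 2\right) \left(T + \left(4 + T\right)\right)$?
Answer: $- \frac{1}{303} \approx -0.0033003$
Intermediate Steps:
$a{\left(H,A \right)} = -41 + H$
$q = 1$ ($q = 1^{-1} = 1$)
$O{\left(T \right)} = \left(2 + T\right) \left(4 + 2 T\right)$
$\frac{O{\left(q \right)}}{\left(4055 + a{\left(-80,65 \right)}\right) - 9388} = \frac{8 + 2 \cdot 1^{2} + 8 \cdot 1}{\left(4055 - 121\right) - 9388} = \frac{8 + 2 \cdot 1 + 8}{\left(4055 - 121\right) - 9388} = \frac{8 + 2 + 8}{3934 - 9388} = \frac{18}{-5454} = 18 \left(- \frac{1}{5454}\right) = - \frac{1}{303}$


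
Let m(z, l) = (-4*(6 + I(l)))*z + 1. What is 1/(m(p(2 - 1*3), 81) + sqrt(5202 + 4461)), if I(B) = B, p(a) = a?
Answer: 349/112138 - sqrt(9663)/112138 ≈ 0.0022356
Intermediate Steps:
m(z, l) = 1 + z*(-24 - 4*l) (m(z, l) = (-4*(6 + l))*z + 1 = (-24 - 4*l)*z + 1 = z*(-24 - 4*l) + 1 = 1 + z*(-24 - 4*l))
1/(m(p(2 - 1*3), 81) + sqrt(5202 + 4461)) = 1/((1 - 24*(2 - 1*3) - 4*81*(2 - 1*3)) + sqrt(5202 + 4461)) = 1/((1 - 24*(2 - 3) - 4*81*(2 - 3)) + sqrt(9663)) = 1/((1 - 24*(-1) - 4*81*(-1)) + sqrt(9663)) = 1/((1 + 24 + 324) + sqrt(9663)) = 1/(349 + sqrt(9663))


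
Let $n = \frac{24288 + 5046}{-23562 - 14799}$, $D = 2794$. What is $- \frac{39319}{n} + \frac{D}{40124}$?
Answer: $\frac{2521656646788}{49041559} \approx 51419.0$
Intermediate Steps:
$n = - \frac{9778}{12787}$ ($n = \frac{29334}{-38361} = 29334 \left(- \frac{1}{38361}\right) = - \frac{9778}{12787} \approx -0.76468$)
$- \frac{39319}{n} + \frac{D}{40124} = - \frac{39319}{- \frac{9778}{12787}} + \frac{2794}{40124} = \left(-39319\right) \left(- \frac{12787}{9778}\right) + 2794 \cdot \frac{1}{40124} = \frac{502772053}{9778} + \frac{1397}{20062} = \frac{2521656646788}{49041559}$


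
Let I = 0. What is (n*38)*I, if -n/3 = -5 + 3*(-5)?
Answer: 0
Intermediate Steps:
n = 60 (n = -3*(-5 + 3*(-5)) = -3*(-5 - 15) = -3*(-20) = 60)
(n*38)*I = (60*38)*0 = 2280*0 = 0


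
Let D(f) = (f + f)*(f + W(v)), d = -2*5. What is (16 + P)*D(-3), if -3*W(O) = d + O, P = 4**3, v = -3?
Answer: -640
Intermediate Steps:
P = 64
d = -10
W(O) = 10/3 - O/3 (W(O) = -(-10 + O)/3 = 10/3 - O/3)
D(f) = 2*f*(13/3 + f) (D(f) = (f + f)*(f + (10/3 - 1/3*(-3))) = (2*f)*(f + (10/3 + 1)) = (2*f)*(f + 13/3) = (2*f)*(13/3 + f) = 2*f*(13/3 + f))
(16 + P)*D(-3) = (16 + 64)*((2/3)*(-3)*(13 + 3*(-3))) = 80*((2/3)*(-3)*(13 - 9)) = 80*((2/3)*(-3)*4) = 80*(-8) = -640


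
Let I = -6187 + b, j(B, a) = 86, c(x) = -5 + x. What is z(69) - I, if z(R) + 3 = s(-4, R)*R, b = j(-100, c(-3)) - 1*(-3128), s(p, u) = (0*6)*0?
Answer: 2970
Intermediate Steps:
s(p, u) = 0 (s(p, u) = 0*0 = 0)
b = 3214 (b = 86 - 1*(-3128) = 86 + 3128 = 3214)
z(R) = -3 (z(R) = -3 + 0*R = -3 + 0 = -3)
I = -2973 (I = -6187 + 3214 = -2973)
z(69) - I = -3 - 1*(-2973) = -3 + 2973 = 2970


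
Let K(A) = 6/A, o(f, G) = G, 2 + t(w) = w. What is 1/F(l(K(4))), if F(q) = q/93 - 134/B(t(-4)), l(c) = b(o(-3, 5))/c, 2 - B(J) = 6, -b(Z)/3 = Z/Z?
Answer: 186/6227 ≈ 0.029870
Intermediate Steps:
t(w) = -2 + w
b(Z) = -3 (b(Z) = -3*Z/Z = -3*1 = -3)
B(J) = -4 (B(J) = 2 - 1*6 = 2 - 6 = -4)
l(c) = -3/c
F(q) = 67/2 + q/93 (F(q) = q/93 - 134/(-4) = q*(1/93) - 134*(-1/4) = q/93 + 67/2 = 67/2 + q/93)
1/F(l(K(4))) = 1/(67/2 + (-3/(6/4))/93) = 1/(67/2 + (-3/(6*(1/4)))/93) = 1/(67/2 + (-3/3/2)/93) = 1/(67/2 + (-3*2/3)/93) = 1/(67/2 + (1/93)*(-2)) = 1/(67/2 - 2/93) = 1/(6227/186) = 186/6227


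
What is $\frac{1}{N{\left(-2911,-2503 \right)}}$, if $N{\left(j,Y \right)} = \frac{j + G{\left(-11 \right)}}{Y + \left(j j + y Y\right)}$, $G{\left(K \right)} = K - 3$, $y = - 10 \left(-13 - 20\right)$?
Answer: $- \frac{849492}{325} \approx -2613.8$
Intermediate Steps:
$y = 330$ ($y = \left(-10\right) \left(-33\right) = 330$)
$G{\left(K \right)} = -3 + K$
$N{\left(j,Y \right)} = \frac{-14 + j}{j^{2} + 331 Y}$ ($N{\left(j,Y \right)} = \frac{j - 14}{Y + \left(j j + 330 Y\right)} = \frac{j - 14}{Y + \left(j^{2} + 330 Y\right)} = \frac{-14 + j}{j^{2} + 331 Y}$)
$\frac{1}{N{\left(-2911,-2503 \right)}} = \frac{1}{\frac{1}{\left(-2911\right)^{2} + 331 \left(-2503\right)} \left(-14 - 2911\right)} = \frac{1}{\frac{1}{8473921 - 828493} \left(-2925\right)} = \frac{1}{\frac{1}{7645428} \left(-2925\right)} = \frac{1}{- \frac{325}{849492}} = - \frac{849492}{325}$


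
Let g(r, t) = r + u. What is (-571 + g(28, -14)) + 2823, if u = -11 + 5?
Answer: 2274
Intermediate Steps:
u = -6
g(r, t) = -6 + r (g(r, t) = r - 6 = -6 + r)
(-571 + g(28, -14)) + 2823 = (-571 + (-6 + 28)) + 2823 = (-571 + 22) + 2823 = -549 + 2823 = 2274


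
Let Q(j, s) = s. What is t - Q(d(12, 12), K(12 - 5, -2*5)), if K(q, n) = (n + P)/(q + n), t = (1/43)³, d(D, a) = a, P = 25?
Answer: 397536/79507 ≈ 5.0000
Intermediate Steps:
t = 1/79507 (t = (1/43)³ = 1/79507 ≈ 1.2578e-5)
K(q, n) = (25 + n)/(n + q) (K(q, n) = (n + 25)/(q + n) = (25 + n)/(n + q))
t - Q(d(12, 12), K(12 - 5, -2*5)) = 1/79507 - (25 - 2*5)/(-2*5 + (12 - 5)) = 1/79507 - (25 - 10)/(-10 + 7) = 1/79507 - 15/(-3) = 1/79507 - (-1)*15/3 = 1/79507 - 1*(-5) = 1/79507 + 5 = 397536/79507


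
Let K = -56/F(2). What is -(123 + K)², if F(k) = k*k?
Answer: -11881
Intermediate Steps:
F(k) = k²
K = -14 (K = -56/(2²) = -56/4 = -56*¼ = -14)
-(123 + K)² = -(123 - 14)² = -1*109² = -1*11881 = -11881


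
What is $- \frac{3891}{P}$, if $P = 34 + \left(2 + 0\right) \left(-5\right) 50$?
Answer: $\frac{3891}{466} \approx 8.3498$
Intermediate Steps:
$P = -466$ ($P = 34 + 2 \left(-5\right) 50 = 34 - 500 = -466$)
$- \frac{3891}{P} = - \frac{3891}{-466} = \left(-3891\right) \left(- \frac{1}{466}\right) = \frac{3891}{466}$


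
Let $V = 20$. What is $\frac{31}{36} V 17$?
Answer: $\frac{2635}{9} \approx 292.78$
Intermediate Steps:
$\frac{31}{36} V 17 = \frac{31}{36} \cdot 20 \cdot 17 = \frac{155}{9} \cdot 17 = \frac{2635}{9}$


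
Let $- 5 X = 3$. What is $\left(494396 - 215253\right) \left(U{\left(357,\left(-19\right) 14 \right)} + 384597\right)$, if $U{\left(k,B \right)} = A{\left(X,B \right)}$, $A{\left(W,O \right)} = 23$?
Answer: $107363980660$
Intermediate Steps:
$X = - \frac{3}{5}$ ($X = \left(- \frac{1}{5}\right) 3 = - \frac{3}{5} \approx -0.6$)
$U{\left(k,B \right)} = 23$
$\left(494396 - 215253\right) \left(U{\left(357,\left(-19\right) 14 \right)} + 384597\right) = \left(494396 - 215253\right) \left(23 + 384597\right) = 279143 \cdot 384620 = 107363980660$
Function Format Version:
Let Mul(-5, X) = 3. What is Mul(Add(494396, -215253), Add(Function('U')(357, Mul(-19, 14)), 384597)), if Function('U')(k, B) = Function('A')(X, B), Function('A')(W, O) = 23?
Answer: 107363980660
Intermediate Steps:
X = Rational(-3, 5) (X = Mul(Rational(-1, 5), 3) = Rational(-3, 5) ≈ -0.60000)
Function('U')(k, B) = 23
Mul(Add(494396, -215253), Add(Function('U')(357, Mul(-19, 14)), 384597)) = Mul(Add(494396, -215253), Add(23, 384597)) = Mul(279143, 384620) = 107363980660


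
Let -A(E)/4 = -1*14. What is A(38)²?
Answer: 3136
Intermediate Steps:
A(E) = 56 (A(E) = -(-4)*14 = -4*(-14) = 56)
A(38)² = 56² = 3136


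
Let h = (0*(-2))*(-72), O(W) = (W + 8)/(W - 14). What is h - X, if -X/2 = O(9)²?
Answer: 578/25 ≈ 23.120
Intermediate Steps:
O(W) = (8 + W)/(-14 + W)
X = -578/25 (X = -2*(8 + 9)²/(-14 + 9)² = -2*(17/(-5))² = -2*(-⅕*17)² = -2*(-17/5)² = -2*289/25 = -578/25 ≈ -23.120)
h = 0 (h = 0*(-72) = 0)
h - X = 0 - 1*(-578/25) = 0 + 578/25 = 578/25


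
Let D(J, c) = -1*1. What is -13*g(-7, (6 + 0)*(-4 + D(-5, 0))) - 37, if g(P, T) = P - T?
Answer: -336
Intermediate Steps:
D(J, c) = -1
-13*g(-7, (6 + 0)*(-4 + D(-5, 0))) - 37 = -13*(-7 - (6 + 0)*(-4 - 1)) - 37 = -13*(-7 - 6*(-5)) - 37 = -13*(-7 - 1*(-30)) - 37 = -13*(-7 + 30) - 37 = -13*23 - 37 = -299 - 37 = -336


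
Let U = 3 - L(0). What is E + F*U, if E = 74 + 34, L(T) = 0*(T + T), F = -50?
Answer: -42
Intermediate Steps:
L(T) = 0 (L(T) = 0*(2*T) = 0)
U = 3 (U = 3 - 1*0 = 3 + 0 = 3)
E = 108
E + F*U = 108 - 50*3 = 108 - 150 = -42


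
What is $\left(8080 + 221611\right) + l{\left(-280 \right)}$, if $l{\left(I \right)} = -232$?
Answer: $229459$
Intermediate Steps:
$\left(8080 + 221611\right) + l{\left(-280 \right)} = \left(8080 + 221611\right) - 232 = 229691 - 232 = 229459$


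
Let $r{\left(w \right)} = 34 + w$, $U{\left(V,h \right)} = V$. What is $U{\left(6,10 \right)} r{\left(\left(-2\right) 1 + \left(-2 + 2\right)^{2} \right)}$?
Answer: $192$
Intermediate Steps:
$U{\left(6,10 \right)} r{\left(\left(-2\right) 1 + \left(-2 + 2\right)^{2} \right)} = 6 \left(34 + \left(\left(-2\right) 1 + \left(-2 + 2\right)^{2}\right)\right) = 6 \left(34 - \left(2 - 0^{2}\right)\right) = 6 \left(34 + \left(-2 + 0\right)\right) = 6 \left(34 - 2\right) = 6 \cdot 32 = 192$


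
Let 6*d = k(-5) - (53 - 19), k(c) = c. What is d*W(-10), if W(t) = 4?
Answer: -26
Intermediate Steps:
d = -13/2 (d = (-5 - (53 - 19))/6 = (-5 - 1*34)/6 = (-5 - 34)/6 = (⅙)*(-39) = -13/2 ≈ -6.5000)
d*W(-10) = -13/2*4 = -26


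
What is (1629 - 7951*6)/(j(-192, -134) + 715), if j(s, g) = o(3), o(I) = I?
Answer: -46077/718 ≈ -64.174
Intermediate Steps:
j(s, g) = 3
(1629 - 7951*6)/(j(-192, -134) + 715) = (1629 - 7951*6)/(3 + 715) = (1629 - 47706)/718 = -46077*1/718 = -46077/718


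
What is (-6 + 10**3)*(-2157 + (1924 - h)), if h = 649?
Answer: -876708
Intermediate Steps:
(-6 + 10**3)*(-2157 + (1924 - h)) = (-6 + 10**3)*(-2157 + (1924 - 1*649)) = (-6 + 1000)*(-2157 + (1924 - 649)) = 994*(-2157 + 1275) = 994*(-882) = -876708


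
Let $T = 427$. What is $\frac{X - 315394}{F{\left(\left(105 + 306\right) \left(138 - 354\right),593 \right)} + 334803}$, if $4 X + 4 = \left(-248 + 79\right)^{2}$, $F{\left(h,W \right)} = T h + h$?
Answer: $\frac{1233019}{150645300} \approx 0.0081849$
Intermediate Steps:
$F{\left(h,W \right)} = 428 h$ ($F{\left(h,W \right)} = 427 h + h = 428 h$)
$X = \frac{28557}{4}$ ($X = -1 + \frac{\left(-248 + 79\right)^{2}}{4} = -1 + \frac{\left(-169\right)^{2}}{4} = -1 + \frac{1}{4} \cdot 28561 = -1 + \frac{28561}{4} = \frac{28557}{4} \approx 7139.3$)
$\frac{X - 315394}{F{\left(\left(105 + 306\right) \left(138 - 354\right),593 \right)} + 334803} = \frac{\frac{28557}{4} - 315394}{428 \left(105 + 306\right) \left(138 - 354\right) + 334803} = - \frac{1233019}{4 \left(428 \cdot 411 \left(-216\right) + 334803\right)} = - \frac{1233019}{4 \left(428 \left(-88776\right) + 334803\right)} = - \frac{1233019}{4 \left(-37996128 + 334803\right)} = - \frac{1233019}{4 \left(-37661325\right)} = \left(- \frac{1233019}{4}\right) \left(- \frac{1}{37661325}\right) = \frac{1233019}{150645300}$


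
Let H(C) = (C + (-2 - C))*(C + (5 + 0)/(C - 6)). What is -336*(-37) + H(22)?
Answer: 99099/8 ≈ 12387.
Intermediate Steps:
H(C) = -10/(-6 + C) - 2*C (H(C) = -2*(C + 5/(-6 + C)) = -10/(-6 + C) - 2*C)
-336*(-37) + H(22) = -336*(-37) + 2*(-5 - 1*22² + 6*22)/(-6 + 22) = 12432 + 2*(-5 - 1*484 + 132)/16 = 12432 + 2*(1/16)*(-5 - 484 + 132) = 12432 + 2*(1/16)*(-357) = 12432 - 357/8 = 99099/8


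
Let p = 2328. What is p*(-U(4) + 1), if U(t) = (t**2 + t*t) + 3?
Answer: -79152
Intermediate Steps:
U(t) = 3 + 2*t**2 (U(t) = (t**2 + t**2) + 3 = 2*t**2 + 3 = 3 + 2*t**2)
p*(-U(4) + 1) = 2328*(-(3 + 2*4**2) + 1) = 2328*(-(3 + 2*16) + 1) = 2328*(-(3 + 32) + 1) = 2328*(-1*35 + 1) = 2328*(-35 + 1) = 2328*(-34) = -79152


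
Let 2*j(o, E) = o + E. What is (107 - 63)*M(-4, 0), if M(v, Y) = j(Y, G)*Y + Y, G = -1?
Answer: 0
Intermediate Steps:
j(o, E) = E/2 + o/2 (j(o, E) = (o + E)/2 = (E + o)/2 = E/2 + o/2)
M(v, Y) = Y + Y*(-½ + Y/2) (M(v, Y) = ((½)*(-1) + Y/2)*Y + Y = (-½ + Y/2)*Y + Y = Y*(-½ + Y/2) + Y = Y + Y*(-½ + Y/2))
(107 - 63)*M(-4, 0) = (107 - 63)*((½)*0*(1 + 0)) = 44*((½)*0*1) = 44*0 = 0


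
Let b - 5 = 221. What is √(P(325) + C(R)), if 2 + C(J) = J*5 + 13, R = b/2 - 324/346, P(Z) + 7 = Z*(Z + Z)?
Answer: √6339390721/173 ≈ 460.23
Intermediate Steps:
b = 226 (b = 5 + 221 = 226)
P(Z) = -7 + 2*Z² (P(Z) = -7 + Z*(Z + Z) = -7 + Z*(2*Z) = -7 + 2*Z²)
R = 19387/173 (R = 226/2 - 324/346 = 226*(½) - 324*1/346 = 113 - 162/173 = 19387/173 ≈ 112.06)
C(J) = 11 + 5*J (C(J) = -2 + (J*5 + 13) = -2 + (5*J + 13) = -2 + (13 + 5*J) = 11 + 5*J)
√(P(325) + C(R)) = √((-7 + 2*325²) + (11 + 5*(19387/173))) = √((-7 + 2*105625) + (11 + 96935/173)) = √((-7 + 211250) + 98838/173) = √(211243 + 98838/173) = √(36643877/173) = √6339390721/173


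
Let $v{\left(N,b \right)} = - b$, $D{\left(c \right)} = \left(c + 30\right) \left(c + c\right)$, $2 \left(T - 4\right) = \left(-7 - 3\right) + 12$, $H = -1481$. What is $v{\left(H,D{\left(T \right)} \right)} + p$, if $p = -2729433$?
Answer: $-2729783$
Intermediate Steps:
$T = 5$ ($T = 4 + \frac{\left(-7 - 3\right) + 12}{2} = 4 + \frac{-10 + 12}{2} = 4 + \frac{1}{2} \cdot 2 = 4 + 1 = 5$)
$D{\left(c \right)} = 2 c \left(30 + c\right)$ ($D{\left(c \right)} = \left(30 + c\right) 2 c = 2 c \left(30 + c\right)$)
$v{\left(H,D{\left(T \right)} \right)} + p = - 2 \cdot 5 \left(30 + 5\right) - 2729433 = - 2 \cdot 5 \cdot 35 - 2729433 = \left(-1\right) 350 - 2729433 = -350 - 2729433 = -2729783$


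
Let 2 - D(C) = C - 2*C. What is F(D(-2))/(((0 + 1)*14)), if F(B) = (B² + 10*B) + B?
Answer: 0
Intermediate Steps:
D(C) = 2 + C (D(C) = 2 - (C - 2*C) = 2 - (-1)*C = 2 + C)
F(B) = B² + 11*B
F(D(-2))/(((0 + 1)*14)) = ((2 - 2)*(11 + (2 - 2)))/(((0 + 1)*14)) = (0*(11 + 0))/((1*14)) = (0*11)/14 = 0*(1/14) = 0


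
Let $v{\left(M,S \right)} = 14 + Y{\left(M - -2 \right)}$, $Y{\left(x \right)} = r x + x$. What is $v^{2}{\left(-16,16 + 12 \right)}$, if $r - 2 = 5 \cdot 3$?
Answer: $56644$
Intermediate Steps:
$r = 17$ ($r = 2 + 5 \cdot 3 = 2 + 15 = 17$)
$Y{\left(x \right)} = 18 x$ ($Y{\left(x \right)} = 17 x + x = 18 x$)
$v{\left(M,S \right)} = 50 + 18 M$ ($v{\left(M,S \right)} = 14 + 18 \left(M - -2\right) = 14 + 18 \left(M + 2\right) = 14 + 18 \left(2 + M\right) = 14 + \left(36 + 18 M\right) = 50 + 18 M$)
$v^{2}{\left(-16,16 + 12 \right)} = \left(50 + 18 \left(-16\right)\right)^{2} = \left(50 - 288\right)^{2} = \left(-238\right)^{2} = 56644$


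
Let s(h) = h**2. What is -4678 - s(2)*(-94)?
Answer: -4302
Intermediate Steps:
-4678 - s(2)*(-94) = -4678 - 2**2*(-94) = -4678 - 4*(-94) = -4678 - 1*(-376) = -4678 + 376 = -4302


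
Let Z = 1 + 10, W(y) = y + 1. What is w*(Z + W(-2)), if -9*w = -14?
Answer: 140/9 ≈ 15.556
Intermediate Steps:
w = 14/9 (w = -1/9*(-14) = 14/9 ≈ 1.5556)
W(y) = 1 + y
Z = 11
w*(Z + W(-2)) = 14*(11 + (1 - 2))/9 = 14*(11 - 1)/9 = (14/9)*10 = 140/9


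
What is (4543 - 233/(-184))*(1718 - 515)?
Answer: 1005882435/184 ≈ 5.4668e+6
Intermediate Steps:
(4543 - 233/(-184))*(1718 - 515) = (4543 - 233*(-1/184))*1203 = (4543 + 233/184)*1203 = (836145/184)*1203 = 1005882435/184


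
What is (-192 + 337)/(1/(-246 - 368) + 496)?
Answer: 89030/304543 ≈ 0.29234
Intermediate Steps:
(-192 + 337)/(1/(-246 - 368) + 496) = 145/(1/(-614) + 496) = 145/(-1/614 + 496) = 145/(304543/614) = 145*(614/304543) = 89030/304543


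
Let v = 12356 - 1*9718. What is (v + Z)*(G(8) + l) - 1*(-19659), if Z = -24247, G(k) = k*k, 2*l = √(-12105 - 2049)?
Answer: -1363317 - 21609*I*√14154/2 ≈ -1.3633e+6 - 1.2854e+6*I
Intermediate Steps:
l = I*√14154/2 (l = √(-12105 - 2049)/2 = √(-14154)/2 = (I*√14154)/2 = I*√14154/2 ≈ 59.485*I)
G(k) = k²
v = 2638 (v = 12356 - 9718 = 2638)
(v + Z)*(G(8) + l) - 1*(-19659) = (2638 - 24247)*(8² + I*√14154/2) - 1*(-19659) = -21609*(64 + I*√14154/2) + 19659 = (-1382976 - 21609*I*√14154/2) + 19659 = -1363317 - 21609*I*√14154/2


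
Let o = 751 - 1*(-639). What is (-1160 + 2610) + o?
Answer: 2840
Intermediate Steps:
o = 1390 (o = 751 + 639 = 1390)
(-1160 + 2610) + o = (-1160 + 2610) + 1390 = 1450 + 1390 = 2840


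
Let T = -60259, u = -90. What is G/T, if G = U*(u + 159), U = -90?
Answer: 6210/60259 ≈ 0.10306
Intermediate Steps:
G = -6210 (G = -90*(-90 + 159) = -90*69 = -6210)
G/T = -6210/(-60259) = -6210*(-1/60259) = 6210/60259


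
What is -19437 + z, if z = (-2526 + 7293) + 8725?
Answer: -5945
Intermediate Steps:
z = 13492 (z = 4767 + 8725 = 13492)
-19437 + z = -19437 + 13492 = -5945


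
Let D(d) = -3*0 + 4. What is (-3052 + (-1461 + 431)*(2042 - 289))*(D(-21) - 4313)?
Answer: 7793438378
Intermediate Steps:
D(d) = 4 (D(d) = 0 + 4 = 4)
(-3052 + (-1461 + 431)*(2042 - 289))*(D(-21) - 4313) = (-3052 + (-1461 + 431)*(2042 - 289))*(4 - 4313) = (-3052 - 1030*1753)*(-4309) = (-3052 - 1805590)*(-4309) = -1808642*(-4309) = 7793438378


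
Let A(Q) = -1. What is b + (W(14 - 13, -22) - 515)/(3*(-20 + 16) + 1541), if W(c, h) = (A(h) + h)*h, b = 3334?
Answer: 5097677/1529 ≈ 3334.0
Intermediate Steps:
W(c, h) = h*(-1 + h) (W(c, h) = (-1 + h)*h = h*(-1 + h))
b + (W(14 - 13, -22) - 515)/(3*(-20 + 16) + 1541) = 3334 + (-22*(-1 - 22) - 515)/(3*(-20 + 16) + 1541) = 3334 + (-22*(-23) - 515)/(3*(-4) + 1541) = 3334 + (506 - 515)/(-12 + 1541) = 3334 - 9/1529 = 5097677/1529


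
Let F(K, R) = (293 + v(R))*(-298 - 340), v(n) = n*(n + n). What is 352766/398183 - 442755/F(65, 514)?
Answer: 23832926532629/26861507205698 ≈ 0.88725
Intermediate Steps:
v(n) = 2*n**2 (v(n) = n*(2*n) = 2*n**2)
F(K, R) = -186934 - 1276*R**2 (F(K, R) = (293 + 2*R**2)*(-298 - 340) = (293 + 2*R**2)*(-638) = -186934 - 1276*R**2)
352766/398183 - 442755/F(65, 514) = 352766/398183 - 442755/(-186934 - 1276*514**2) = 352766*(1/398183) - 442755/(-186934 - 1276*264196) = 352766/398183 - 442755/(-186934 - 337114096) = 352766/398183 - 442755/(-337301030) = 352766/398183 - 442755*(-1/337301030) = 352766/398183 + 88551/67460206 = 23832926532629/26861507205698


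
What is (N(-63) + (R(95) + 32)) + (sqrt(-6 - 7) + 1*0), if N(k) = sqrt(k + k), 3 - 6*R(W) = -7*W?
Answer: 430/3 + I*sqrt(13) + 3*I*sqrt(14) ≈ 143.33 + 14.831*I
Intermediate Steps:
R(W) = 1/2 + 7*W/6 (R(W) = 1/2 - (-7)*W/6 = 1/2 + 7*W/6)
N(k) = sqrt(2)*sqrt(k) (N(k) = sqrt(2*k) = sqrt(2)*sqrt(k))
(N(-63) + (R(95) + 32)) + (sqrt(-6 - 7) + 1*0) = (sqrt(2)*sqrt(-63) + ((1/2 + (7/6)*95) + 32)) + (sqrt(-6 - 7) + 1*0) = (sqrt(2)*(3*I*sqrt(7)) + ((1/2 + 665/6) + 32)) + (sqrt(-13) + 0) = (3*I*sqrt(14) + (334/3 + 32)) + (I*sqrt(13) + 0) = (3*I*sqrt(14) + 430/3) + I*sqrt(13) = (430/3 + 3*I*sqrt(14)) + I*sqrt(13) = 430/3 + I*sqrt(13) + 3*I*sqrt(14)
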